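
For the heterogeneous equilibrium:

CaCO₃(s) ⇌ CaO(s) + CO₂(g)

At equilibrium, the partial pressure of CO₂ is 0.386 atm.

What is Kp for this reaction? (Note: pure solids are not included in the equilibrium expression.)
K_p = 0.386

Solids (CaCO₃, CaO) have activity 1 and are excluded.
Kp = P(CO₂) = 0.386.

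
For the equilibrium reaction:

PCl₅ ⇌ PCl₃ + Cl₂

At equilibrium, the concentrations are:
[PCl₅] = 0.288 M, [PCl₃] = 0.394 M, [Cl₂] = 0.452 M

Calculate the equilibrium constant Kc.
K_c = 0.6184

Kc = ([PCl₃] × [Cl₂]) / ([PCl₅])
   = ((0.394)·(0.452)) / ((0.288))
   = 0.17809 / 0.288 = 0.6184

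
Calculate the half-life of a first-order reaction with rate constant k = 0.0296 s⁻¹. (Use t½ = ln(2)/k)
23.42 s

t½ = ln(2)/k = 0.6931/0.0296 = 23.42 s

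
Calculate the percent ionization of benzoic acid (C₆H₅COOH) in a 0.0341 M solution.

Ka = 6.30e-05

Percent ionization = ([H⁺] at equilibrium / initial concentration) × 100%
Percent ionization = 4.21%

Let x = [H⁺]. Ka = x²/(C - x) ⇒ x² + (6.30e-05)x - (6.30e-05)(0.0341) = 0. x = 1.4345e-03. Percent = (1.4345e-03/0.0341) × 100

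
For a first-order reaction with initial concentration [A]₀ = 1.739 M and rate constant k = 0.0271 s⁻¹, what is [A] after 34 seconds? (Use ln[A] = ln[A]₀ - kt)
0.6921 M

ln[A] = ln[A]₀ - k·t = ln(1.739) - (0.0271)·(34) = 0.5533 - 0.9214 = -0.3681
[A] = e^(-0.3681) = 0.6921 M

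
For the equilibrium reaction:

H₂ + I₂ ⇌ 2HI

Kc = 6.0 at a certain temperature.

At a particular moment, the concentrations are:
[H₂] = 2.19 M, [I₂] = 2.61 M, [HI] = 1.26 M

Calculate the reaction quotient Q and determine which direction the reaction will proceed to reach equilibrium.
Q = 0.278, Q < K, reaction proceeds forward (toward products)

Q = ([HI]^2) / ([H₂] × [I₂])
  = ((1.26)^2) / ((2.19)·(2.61)) = 1.5876/5.7159 = 0.2778
Since Q = 0.2778 < Kc = 6.0, the reaction proceeds forward (toward products) to reach equilibrium.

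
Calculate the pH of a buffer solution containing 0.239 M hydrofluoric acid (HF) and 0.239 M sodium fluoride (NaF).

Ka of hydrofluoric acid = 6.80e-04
pH = 3.17

pKa = -log(6.80e-04) = 3.17. pH = pKa + log([A⁻]/[HA]) = 3.17 + log(0.239/0.239)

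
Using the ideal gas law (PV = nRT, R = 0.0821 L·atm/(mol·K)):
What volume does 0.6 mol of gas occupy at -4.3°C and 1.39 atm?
T = -4.3°C + 273.15 = 268.85 K
V = nRT/P = (0.6 × 0.0821 × 268.85) / 1.39
V = 9.53 L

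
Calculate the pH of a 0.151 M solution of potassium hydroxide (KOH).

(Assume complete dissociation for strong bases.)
pH = 13.18

[OH⁻] = 0.151 M for strong base. pOH = -log[OH⁻] = 0.82, pH = 14 - pOH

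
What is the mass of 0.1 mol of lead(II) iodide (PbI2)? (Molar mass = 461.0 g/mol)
Mass = 0.1 mol × 461.0 g/mol = 46.1 g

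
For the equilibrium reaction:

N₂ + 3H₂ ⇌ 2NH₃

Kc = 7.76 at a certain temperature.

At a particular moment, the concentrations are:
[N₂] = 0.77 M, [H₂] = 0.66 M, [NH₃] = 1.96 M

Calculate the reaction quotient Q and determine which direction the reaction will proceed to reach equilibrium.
Q = 17.354, Q > K, reaction proceeds reverse (toward reactants)

Q = ([NH₃]^2) / ([N₂] × [H₂]^3)
  = ((1.96)^2) / ((0.77)·(0.66)^3) = 3.8416/0.22137 = 17.35
Since Q = 17.35 > Kc = 7.76, the reaction proceeds reverse (toward reactants) to reach equilibrium.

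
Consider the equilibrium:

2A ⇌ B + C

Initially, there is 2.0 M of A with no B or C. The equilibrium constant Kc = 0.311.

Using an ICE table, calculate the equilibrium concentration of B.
[B] = 0.527 M

ICE: [A] = 2.0 − 2x, [B] = [C] = x.
Kc = x²/(2.0 − 2x)² = 0.311 ⇒ √Kc = x/(2.0 − 2x).
x = √0.311·2.0/(1 + 2√0.311) = 0.55767·2.0/2.1153 = 0.52726.
[B] = x = 0.527 M.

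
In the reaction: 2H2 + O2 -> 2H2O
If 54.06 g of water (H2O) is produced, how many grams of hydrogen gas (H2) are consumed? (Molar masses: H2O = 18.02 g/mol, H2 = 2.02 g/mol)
Moles of H2O = 54.06 g ÷ 18.02 g/mol = 3 mol
Mole ratio: 2 mol H2 / 2 mol H2O
Moles of H2 = 3 × (2/2) = 3 mol
Mass of H2 = 3 mol × 2.02 g/mol = 6.06 g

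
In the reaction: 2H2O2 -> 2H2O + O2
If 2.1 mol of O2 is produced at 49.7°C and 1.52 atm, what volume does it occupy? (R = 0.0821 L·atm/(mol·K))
T = 49.7°C + 273.15 = 322.85 K
V = nRT/P = (2.1 × 0.0821 × 322.85) / 1.52
V = 36.62 L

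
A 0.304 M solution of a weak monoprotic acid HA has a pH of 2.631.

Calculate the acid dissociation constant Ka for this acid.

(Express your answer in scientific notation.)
K_a = 1.81e-05

[H⁺] = 10^(−pH) = 10^(−2.631) = 2.339e-03 M. For HA ⇌ H⁺ + A⁻, Ka = x²/(C − x) = (2.339e-03)²/(0.304 − 2.339e-03) = 1.81e-05.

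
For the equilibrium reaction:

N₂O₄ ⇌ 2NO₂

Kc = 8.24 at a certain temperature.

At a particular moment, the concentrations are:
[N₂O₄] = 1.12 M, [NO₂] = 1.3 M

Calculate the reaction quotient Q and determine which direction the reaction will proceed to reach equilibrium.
Q = 1.509, Q < K, reaction proceeds forward (toward products)

Q = ([NO₂]^2) / ([N₂O₄])
  = ((1.3)^2) / ((1.12)) = 1.69/1.12 = 1.509
Since Q = 1.509 < Kc = 8.24, the reaction proceeds forward (toward products) to reach equilibrium.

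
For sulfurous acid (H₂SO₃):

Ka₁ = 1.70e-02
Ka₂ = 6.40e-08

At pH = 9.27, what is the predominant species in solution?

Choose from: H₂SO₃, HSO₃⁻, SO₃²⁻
SO₃²⁻

pKa1 = 1.77, pKa2 = 7.19. Each pKa is the crossover between adjacent species; pH = 9.27 lies in the region where SO₃²⁻ predominates.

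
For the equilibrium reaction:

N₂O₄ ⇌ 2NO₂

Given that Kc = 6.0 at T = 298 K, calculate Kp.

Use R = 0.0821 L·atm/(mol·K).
K_p = 146.7948

Δn = (moles gaseous products) − (moles gaseous reactants) = 1
T = 298 K; RT = 0.0821 × 298 = 24.4658
Kp = Kc·(RT)^Δn = 6.0 × (24.4658)^1 = 6.0 × 24.4658 = 146.7948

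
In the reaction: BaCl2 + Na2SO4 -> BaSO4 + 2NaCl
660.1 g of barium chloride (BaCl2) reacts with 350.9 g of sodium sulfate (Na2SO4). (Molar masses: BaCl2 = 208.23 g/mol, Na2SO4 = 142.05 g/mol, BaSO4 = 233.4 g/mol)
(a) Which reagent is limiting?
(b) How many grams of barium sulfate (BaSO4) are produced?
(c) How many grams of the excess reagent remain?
(a) Na2SO4, (b) 576.6 g, (c) 145.7 g

Moles of BaCl2 = 660.1 g ÷ 208.23 g/mol = 3.17005 mol
Moles of Na2SO4 = 350.9 g ÷ 142.05 g/mol = 2.47026 mol
Moles ÷ coefficient: BaCl2: 3.17005/1 = 3.17, Na2SO4: 2.47026/1 = 2.47
(a) Na2SO4 has the smaller value, so Na2SO4 is the limiting reagent.
(b) Moles of BaSO4 = 2.47026 mol Na2SO4 × (1/1) = 2.47026 mol; mass = 2.47026 mol × 233.4 g/mol = 576.6 g
(c) BaCl2 consumed = 2.47026 × (1/1) = 2.47026 mol; remaining = 3.17005 − 2.47026 = 0.699795 mol; mass = 0.699795 mol × 208.23 g/mol = 145.7 g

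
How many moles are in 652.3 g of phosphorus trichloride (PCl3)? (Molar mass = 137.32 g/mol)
Moles = 652.3 g ÷ 137.32 g/mol = 4.75 mol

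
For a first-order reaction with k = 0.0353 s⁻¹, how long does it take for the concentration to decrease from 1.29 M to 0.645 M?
19.64 s

From ln[A] = ln[A]₀ - k·t: t = ln([A]₀/[A])/k = ln(1.29/0.645)/0.0353 = ln(2.0000)/0.0353 = 0.6931/0.0353 = 19.64 s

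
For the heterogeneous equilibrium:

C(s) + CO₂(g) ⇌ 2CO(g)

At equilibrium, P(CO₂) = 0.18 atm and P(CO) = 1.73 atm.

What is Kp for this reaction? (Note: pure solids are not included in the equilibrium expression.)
K_p = 16.627

Solid C is excluded.
Kp = P(CO)²/P(CO₂) = (1.73)²/0.18 = 2.993/0.18 = 16.627.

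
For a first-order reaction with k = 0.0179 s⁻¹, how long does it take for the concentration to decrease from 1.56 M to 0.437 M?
71.09 s

From ln[A] = ln[A]₀ - k·t: t = ln([A]₀/[A])/k = ln(1.56/0.437)/0.0179 = ln(3.5698)/0.0179 = 1.2725/0.0179 = 71.09 s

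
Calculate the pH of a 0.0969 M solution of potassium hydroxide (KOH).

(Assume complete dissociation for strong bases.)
pH = 12.99

[OH⁻] = 0.0969 M for strong base. pOH = -log[OH⁻] = 1.01, pH = 14 - pOH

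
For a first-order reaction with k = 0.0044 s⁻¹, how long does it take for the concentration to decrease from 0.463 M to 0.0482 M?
514.17 s

From ln[A] = ln[A]₀ - k·t: t = ln([A]₀/[A])/k = ln(0.463/0.0482)/0.0044 = ln(9.6058)/0.0044 = 2.2624/0.0044 = 514.17 s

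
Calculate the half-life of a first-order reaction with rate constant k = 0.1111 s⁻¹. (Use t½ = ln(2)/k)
6.24 s

t½ = ln(2)/k = 0.6931/0.1111 = 6.24 s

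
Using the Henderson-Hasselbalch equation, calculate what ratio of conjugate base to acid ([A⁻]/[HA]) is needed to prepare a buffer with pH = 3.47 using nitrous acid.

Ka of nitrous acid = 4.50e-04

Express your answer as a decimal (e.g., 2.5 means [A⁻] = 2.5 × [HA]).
[A⁻]/[HA] = 1.328

pKa = −log(4.50e-04) = 3.3468. pH = pKa + log([A⁻]/[HA]). 3.47 = 3.3468 + log(ratio). log(ratio) = 3.47 − 3.3468 = 0.1232. ratio = 10^(0.1232) = 1.328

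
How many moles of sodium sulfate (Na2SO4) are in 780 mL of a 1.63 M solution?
Moles = Molarity × Volume (L)
Moles = 1.63 M × 0.78 L = 1.271 mol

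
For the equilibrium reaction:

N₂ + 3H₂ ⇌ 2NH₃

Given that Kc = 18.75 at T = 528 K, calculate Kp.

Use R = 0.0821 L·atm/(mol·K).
K_p = 0.0100

Δn = (moles gaseous products) − (moles gaseous reactants) = -2
T = 528 K; RT = 0.0821 × 528 = 43.3488
Kp = Kc·(RT)^Δn = 18.75 × (43.3488)^-2 = 18.75 × 0.000532164 = 0.0100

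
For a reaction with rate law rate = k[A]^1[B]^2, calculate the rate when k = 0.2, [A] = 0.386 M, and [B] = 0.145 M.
0.001623 M/s

rate = k·[A]^1·[B]^2 = 0.2·(0.386)^1·(0.145)^2 = 0.2·0.386·0.021025 = 0.001623 M/s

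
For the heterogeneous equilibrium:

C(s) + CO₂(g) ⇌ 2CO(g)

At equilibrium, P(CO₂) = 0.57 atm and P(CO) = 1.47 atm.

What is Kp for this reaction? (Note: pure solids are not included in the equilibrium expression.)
K_p = 3.791

Solid C is excluded.
Kp = P(CO)²/P(CO₂) = (1.47)²/0.57 = 2.161/0.57 = 3.791.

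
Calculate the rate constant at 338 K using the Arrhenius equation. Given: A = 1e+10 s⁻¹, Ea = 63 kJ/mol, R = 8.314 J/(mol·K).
1.83e+00 s⁻¹

k = A·exp(-Ea/(R·T)) = 1e+10·exp(-63000/(8.314·338)) = 1e+10·exp(-22.4189) = 1e+10·1.8349e-10 = 1.83e+00 s⁻¹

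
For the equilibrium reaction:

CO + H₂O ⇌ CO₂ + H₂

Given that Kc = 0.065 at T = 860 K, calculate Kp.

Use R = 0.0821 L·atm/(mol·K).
K_p = 0.0650

Δn = (moles gaseous products) − (moles gaseous reactants) = 0
T = 860 K; RT = 0.0821 × 860 = 70.606
Kp = Kc·(RT)^Δn = 0.065 × (70.606)^0 = 0.065 × 1 = 0.0650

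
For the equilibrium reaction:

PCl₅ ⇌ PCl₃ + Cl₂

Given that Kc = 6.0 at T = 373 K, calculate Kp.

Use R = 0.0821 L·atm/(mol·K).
K_p = 183.7398

Δn = (moles gaseous products) − (moles gaseous reactants) = 1
T = 373 K; RT = 0.0821 × 373 = 30.6233
Kp = Kc·(RT)^Δn = 6.0 × (30.6233)^1 = 6.0 × 30.6233 = 183.7398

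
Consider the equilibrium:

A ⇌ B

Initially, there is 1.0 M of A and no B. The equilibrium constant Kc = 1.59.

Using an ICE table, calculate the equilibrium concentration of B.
[B] = 0.614 M

ICE: [A] = 1.0 − x, [B] = x.
Kc = x/(1.0 − x) = 1.59 ⇒ x = 1.59·1.0/(1 + 1.59) = 1.59/2.59 = 0.6139.
[B] = x = 0.614 M.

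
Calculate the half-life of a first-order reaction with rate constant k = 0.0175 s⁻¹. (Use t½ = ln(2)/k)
39.61 s

t½ = ln(2)/k = 0.6931/0.0175 = 39.61 s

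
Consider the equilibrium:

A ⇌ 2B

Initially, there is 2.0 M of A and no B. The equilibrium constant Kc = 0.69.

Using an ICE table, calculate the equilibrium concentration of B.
[B] = 1.015 M

ICE: [A] = 2.0 − x, [B] = 2x.
Kc = (2x)²/(2.0 − x) = 0.69 ⇒ 4x² + 0.69x − 1.38 = 0.
x = (−0.69 + √(0.69² + 4·4·1.38))/(2·4) = (−0.69 + √22.556)/8 = 0.50742.
[B] = 2x = 1.015 M.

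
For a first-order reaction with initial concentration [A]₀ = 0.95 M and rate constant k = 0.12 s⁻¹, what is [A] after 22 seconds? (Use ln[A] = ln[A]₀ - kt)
0.0678 M

ln[A] = ln[A]₀ - k·t = ln(0.95) - (0.12)·(22) = -0.0513 - 2.6400 = -2.6913
[A] = e^(-2.6913) = 0.0678 M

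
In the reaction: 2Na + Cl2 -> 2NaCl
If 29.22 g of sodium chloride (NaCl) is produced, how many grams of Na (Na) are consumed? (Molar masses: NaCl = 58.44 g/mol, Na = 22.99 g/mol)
Moles of NaCl = 29.22 g ÷ 58.44 g/mol = 0.5 mol
Mole ratio: 2 mol Na / 2 mol NaCl
Moles of Na = 0.5 × (2/2) = 0.5 mol
Mass of Na = 0.5 mol × 22.99 g/mol = 11.49 g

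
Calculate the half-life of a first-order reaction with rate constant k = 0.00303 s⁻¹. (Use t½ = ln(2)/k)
228.76 s

t½ = ln(2)/k = 0.6931/0.00303 = 228.76 s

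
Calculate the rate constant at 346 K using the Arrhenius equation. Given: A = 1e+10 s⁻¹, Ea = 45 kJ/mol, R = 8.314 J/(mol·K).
1.61e+03 s⁻¹

k = A·exp(-Ea/(R·T)) = 1e+10·exp(-45000/(8.314·346)) = 1e+10·exp(-15.6432) = 1e+10·1.6078e-07 = 1.61e+03 s⁻¹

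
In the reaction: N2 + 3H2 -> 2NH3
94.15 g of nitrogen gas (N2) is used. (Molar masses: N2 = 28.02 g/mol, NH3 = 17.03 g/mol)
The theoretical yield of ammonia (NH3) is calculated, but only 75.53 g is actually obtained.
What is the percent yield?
Moles of N2 = 94.15 g ÷ 28.02 g/mol = 3.3601 mol
Mole ratio: 2 mol NH3 / 1 mol N2
Moles of NH3 = 3.3601 × (2/1) = 6.7202 mol
Theoretical yield = 6.7202 mol × 17.03 g/mol = 114.45 g
Actual yield = 75.53 g
Percent yield = (75.53 / 114.45) × 100% = 66.0%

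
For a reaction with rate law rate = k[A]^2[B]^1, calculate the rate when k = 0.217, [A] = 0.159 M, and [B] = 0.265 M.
0.001454 M/s

rate = k·[A]^2·[B]^1 = 0.217·(0.159)^2·(0.265)^1 = 0.217·0.025281·0.265 = 0.001454 M/s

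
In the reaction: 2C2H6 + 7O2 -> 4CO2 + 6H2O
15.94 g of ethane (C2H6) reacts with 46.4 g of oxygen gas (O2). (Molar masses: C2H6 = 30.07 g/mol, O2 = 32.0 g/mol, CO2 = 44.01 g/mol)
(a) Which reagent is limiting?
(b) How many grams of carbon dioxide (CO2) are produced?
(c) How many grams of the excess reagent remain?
(a) O2, (b) 36.47 g, (c) 3.482 g

Moles of C2H6 = 15.94 g ÷ 30.07 g/mol = 0.530096 mol
Moles of O2 = 46.4 g ÷ 32.0 g/mol = 1.45 mol
Moles ÷ coefficient: C2H6: 0.530096/2 = 0.265, O2: 1.45/7 = 0.2071
(a) O2 has the smaller value, so O2 is the limiting reagent.
(b) Moles of CO2 = 1.45 mol O2 × (4/7) = 0.828571 mol; mass = 0.828571 mol × 44.01 g/mol = 36.47 g
(c) C2H6 consumed = 1.45 × (2/7) = 0.414286 mol; remaining = 0.530096 − 0.414286 = 0.115811 mol; mass = 0.115811 mol × 30.07 g/mol = 3.482 g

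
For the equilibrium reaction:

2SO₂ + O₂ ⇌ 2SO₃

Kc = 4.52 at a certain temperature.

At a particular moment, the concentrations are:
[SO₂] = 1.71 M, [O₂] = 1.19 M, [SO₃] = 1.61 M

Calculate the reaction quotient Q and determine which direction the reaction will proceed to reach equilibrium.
Q = 0.745, Q < K, reaction proceeds forward (toward products)

Q = ([SO₃]^2) / ([SO₂]^2 × [O₂])
  = ((1.61)^2) / ((1.71)^2·(1.19)) = 2.5921/3.4797 = 0.7449
Since Q = 0.7449 < Kc = 4.52, the reaction proceeds forward (toward products) to reach equilibrium.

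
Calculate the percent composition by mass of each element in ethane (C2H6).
C: 79.88%, H: 20.11%

Molar mass of C2H6 = 30.07 g/mol
% C = (2 × 12.01) / 30.07 × 100% = 24.02 / 30.07 × 100% = 79.88%
% H = (6 × 1.008) / 30.07 × 100% = 6.048 / 30.07 × 100% = 20.11%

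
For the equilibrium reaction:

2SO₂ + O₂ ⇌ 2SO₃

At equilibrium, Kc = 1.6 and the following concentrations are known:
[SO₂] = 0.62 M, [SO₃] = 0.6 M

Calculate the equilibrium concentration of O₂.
[O₂] = 0.5853 M

Kc = ([SO₃]^2) / ([SO₂]^2 × [O₂]) = 1.6
[O₂]^1 = (product terms)/(Kc · other reactant terms) = 0.36 / (1.6 · 0.3844) = 0.58533
[O₂] = 0.5853 M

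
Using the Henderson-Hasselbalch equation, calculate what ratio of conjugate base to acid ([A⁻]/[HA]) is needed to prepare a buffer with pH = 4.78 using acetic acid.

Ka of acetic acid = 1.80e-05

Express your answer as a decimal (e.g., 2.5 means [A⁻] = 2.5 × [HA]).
[A⁻]/[HA] = 1.085

pKa = −log(1.80e-05) = 4.7447. pH = pKa + log([A⁻]/[HA]). 4.78 = 4.7447 + log(ratio). log(ratio) = 4.78 − 4.7447 = 0.0353. ratio = 10^(0.0353) = 1.085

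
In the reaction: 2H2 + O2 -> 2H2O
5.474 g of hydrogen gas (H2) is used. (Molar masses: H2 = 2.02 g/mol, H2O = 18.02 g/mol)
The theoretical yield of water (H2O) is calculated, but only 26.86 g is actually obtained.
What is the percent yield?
Moles of H2 = 5.474 g ÷ 2.02 g/mol = 2.7099 mol
Mole ratio: 2 mol H2O / 2 mol H2
Moles of H2O = 2.7099 × (2/2) = 2.7099 mol
Theoretical yield = 2.7099 mol × 18.02 g/mol = 48.832 g
Actual yield = 26.86 g
Percent yield = (26.86 / 48.832) × 100% = 55.0%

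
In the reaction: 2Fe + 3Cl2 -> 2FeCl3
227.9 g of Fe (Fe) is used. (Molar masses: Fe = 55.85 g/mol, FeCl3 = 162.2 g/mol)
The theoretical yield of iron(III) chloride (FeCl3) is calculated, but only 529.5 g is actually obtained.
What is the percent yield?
Moles of Fe = 227.9 g ÷ 55.85 g/mol = 4.08057 mol
Mole ratio: 2 mol FeCl3 / 2 mol Fe
Moles of FeCl3 = 4.08057 × (2/2) = 4.08057 mol
Theoretical yield = 4.08057 mol × 162.2 g/mol = 661.87 g
Actual yield = 529.5 g
Percent yield = (529.5 / 661.87) × 100% = 80.0%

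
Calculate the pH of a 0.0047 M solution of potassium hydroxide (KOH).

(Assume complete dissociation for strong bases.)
pH = 11.67

[OH⁻] = 0.0047 M for strong base. pOH = -log[OH⁻] = 2.33, pH = 14 - pOH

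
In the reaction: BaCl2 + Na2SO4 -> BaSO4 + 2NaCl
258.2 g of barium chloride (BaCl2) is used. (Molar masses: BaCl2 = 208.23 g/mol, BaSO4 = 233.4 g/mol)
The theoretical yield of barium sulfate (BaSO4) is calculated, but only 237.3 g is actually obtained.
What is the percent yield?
Moles of BaCl2 = 258.2 g ÷ 208.23 g/mol = 1.23998 mol
Mole ratio: 1 mol BaSO4 / 1 mol BaCl2
Moles of BaSO4 = 1.23998 × (1/1) = 1.23998 mol
Theoretical yield = 1.23998 mol × 233.4 g/mol = 289.41 g
Actual yield = 237.3 g
Percent yield = (237.3 / 289.41) × 100% = 82.0%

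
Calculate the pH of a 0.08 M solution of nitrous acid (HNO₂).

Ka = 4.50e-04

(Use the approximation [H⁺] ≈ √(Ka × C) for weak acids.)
pH = 2.22

[H⁺] = √(Ka × C) = √(4.50e-04 × 0.08) = 6.0000e-03. pH = -log(6.0000e-03)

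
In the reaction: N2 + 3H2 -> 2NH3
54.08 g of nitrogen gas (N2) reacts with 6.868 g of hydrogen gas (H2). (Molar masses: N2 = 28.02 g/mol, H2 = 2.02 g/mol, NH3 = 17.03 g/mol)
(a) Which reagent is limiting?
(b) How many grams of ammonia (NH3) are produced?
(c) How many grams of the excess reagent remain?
(a) H2, (b) 38.6 g, (c) 22.32 g

Moles of N2 = 54.08 g ÷ 28.02 g/mol = 1.93005 mol
Moles of H2 = 6.868 g ÷ 2.02 g/mol = 3.4 mol
Moles ÷ coefficient: N2: 1.93005/1 = 1.93, H2: 3.4/3 = 1.133
(a) H2 has the smaller value, so H2 is the limiting reagent.
(b) Moles of NH3 = 3.4 mol H2 × (2/3) = 2.26667 mol; mass = 2.26667 mol × 17.03 g/mol = 38.6 g
(c) N2 consumed = 3.4 × (1/3) = 1.13333 mol; remaining = 1.93005 − 1.13333 = 0.796717 mol; mass = 0.796717 mol × 28.02 g/mol = 22.32 g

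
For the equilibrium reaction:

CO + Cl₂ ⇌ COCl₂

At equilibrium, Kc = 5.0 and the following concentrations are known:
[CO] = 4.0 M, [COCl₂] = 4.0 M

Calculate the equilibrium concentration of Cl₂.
[Cl₂] = 0.2000 M

Kc = ([COCl₂]) / ([CO] × [Cl₂]) = 5.0
[Cl₂]^1 = (product terms)/(Kc · other reactant terms) = 4 / (5.0 · 4) = 0.2
[Cl₂] = 0.2000 M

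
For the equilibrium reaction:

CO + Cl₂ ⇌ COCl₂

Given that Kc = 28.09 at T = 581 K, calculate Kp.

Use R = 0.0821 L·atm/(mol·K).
K_p = 0.5889

Δn = (moles gaseous products) − (moles gaseous reactants) = -1
T = 581 K; RT = 0.0821 × 581 = 47.7001
Kp = Kc·(RT)^Δn = 28.09 × (47.7001)^-1 = 28.09 × 0.0209643 = 0.5889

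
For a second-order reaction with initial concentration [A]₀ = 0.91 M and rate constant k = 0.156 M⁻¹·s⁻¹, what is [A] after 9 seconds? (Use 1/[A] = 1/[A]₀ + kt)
0.3995 M

1/[A] = 1/[A]₀ + k·t = 1/0.91 + (0.156)·(9) = 1.0989 + 1.4040 = 2.5029
[A] = 1/2.5029 = 0.3995 M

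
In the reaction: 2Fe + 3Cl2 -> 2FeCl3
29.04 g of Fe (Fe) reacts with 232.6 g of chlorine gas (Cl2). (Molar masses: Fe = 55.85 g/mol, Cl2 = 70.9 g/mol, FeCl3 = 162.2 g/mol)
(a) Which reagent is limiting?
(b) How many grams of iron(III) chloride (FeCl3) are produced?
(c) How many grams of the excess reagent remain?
(a) Fe, (b) 84.34 g, (c) 177.3 g

Moles of Fe = 29.04 g ÷ 55.85 g/mol = 0.519964 mol
Moles of Cl2 = 232.6 g ÷ 70.9 g/mol = 3.28068 mol
Moles ÷ coefficient: Fe: 0.519964/2 = 0.26, Cl2: 3.28068/3 = 1.094
(a) Fe has the smaller value, so Fe is the limiting reagent.
(b) Moles of FeCl3 = 0.519964 mol Fe × (2/2) = 0.519964 mol; mass = 0.519964 mol × 162.2 g/mol = 84.34 g
(c) Cl2 consumed = 0.519964 × (3/2) = 0.779946 mol; remaining = 3.28068 − 0.779946 = 2.50073 mol; mass = 2.50073 mol × 70.9 g/mol = 177.3 g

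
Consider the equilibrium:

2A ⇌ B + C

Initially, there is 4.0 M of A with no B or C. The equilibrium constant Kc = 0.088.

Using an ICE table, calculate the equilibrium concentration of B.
[B] = 0.745 M

ICE: [A] = 4.0 − 2x, [B] = [C] = x.
Kc = x²/(4.0 − 2x)² = 0.088 ⇒ √Kc = x/(4.0 − 2x).
x = √0.088·4.0/(1 + 2√0.088) = 0.29665·4.0/1.5933 = 0.74474.
[B] = x = 0.745 M.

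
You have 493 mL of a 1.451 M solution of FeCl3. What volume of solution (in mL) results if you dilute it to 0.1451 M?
Using M₁V₁ = M₂V₂:
1.451 × 493 = 0.1451 × V₂
V₂ = (1.451 × 493) / 0.1451 = 4930 mL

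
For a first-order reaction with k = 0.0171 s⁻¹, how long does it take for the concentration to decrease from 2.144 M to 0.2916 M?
116.67 s

From ln[A] = ln[A]₀ - k·t: t = ln([A]₀/[A])/k = ln(2.144/0.2916)/0.0171 = ln(7.3525)/0.0171 = 1.9950/0.0171 = 116.67 s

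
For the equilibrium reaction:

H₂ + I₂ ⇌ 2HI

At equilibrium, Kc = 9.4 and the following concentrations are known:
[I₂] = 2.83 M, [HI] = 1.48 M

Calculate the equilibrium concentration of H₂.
[H₂] = 0.0823 M

Kc = ([HI]^2) / ([H₂] × [I₂]) = 9.4
[H₂]^1 = (product terms)/(Kc · other reactant terms) = 2.1904 / (9.4 · 2.83) = 0.08234
[H₂] = 0.0823 M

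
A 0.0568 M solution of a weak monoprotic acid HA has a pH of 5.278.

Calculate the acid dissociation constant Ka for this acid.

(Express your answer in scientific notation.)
K_a = 4.89e-10

[H⁺] = 10^(−pH) = 10^(−5.278) = 5.272e-06 M. For HA ⇌ H⁺ + A⁻, Ka = x²/(C − x) = (5.272e-06)²/(0.0568 − 5.272e-06) = 4.89e-10.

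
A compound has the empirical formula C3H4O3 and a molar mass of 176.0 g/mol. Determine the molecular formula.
Empirical formula mass of C3H4O3 = 88.06 g/mol
Multiplier = 176.0 / 88.06 ≈ 2
Molecular formula = (C3H4O3) × 2 = C6H8O6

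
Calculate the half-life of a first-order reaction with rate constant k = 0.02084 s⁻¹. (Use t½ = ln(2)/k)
33.26 s

t½ = ln(2)/k = 0.6931/0.02084 = 33.26 s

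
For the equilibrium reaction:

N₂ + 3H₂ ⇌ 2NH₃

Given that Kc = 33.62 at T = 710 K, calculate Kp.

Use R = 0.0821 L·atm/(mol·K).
K_p = 0.0099

Δn = (moles gaseous products) − (moles gaseous reactants) = -2
T = 710 K; RT = 0.0821 × 710 = 58.291
Kp = Kc·(RT)^Δn = 33.62 × (58.291)^-2 = 33.62 × 0.000294305 = 0.0099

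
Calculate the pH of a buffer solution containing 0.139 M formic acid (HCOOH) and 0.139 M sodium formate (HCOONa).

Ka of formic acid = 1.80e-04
pH = 3.74

pKa = -log(1.80e-04) = 3.74. pH = pKa + log([A⁻]/[HA]) = 3.74 + log(0.139/0.139)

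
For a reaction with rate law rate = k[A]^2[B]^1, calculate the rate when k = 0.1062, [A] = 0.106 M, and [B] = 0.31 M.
0.0003699 M/s

rate = k·[A]^2·[B]^1 = 0.1062·(0.106)^2·(0.31)^1 = 0.1062·0.011236·0.31 = 0.0003699 M/s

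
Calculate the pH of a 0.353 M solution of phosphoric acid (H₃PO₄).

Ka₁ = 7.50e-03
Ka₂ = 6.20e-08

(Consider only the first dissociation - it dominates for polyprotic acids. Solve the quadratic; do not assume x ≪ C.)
pH = 1.32

x² + Ka₁·x − Ka₁·C = 0 with Ka₁ = 7.50e-03, C = 0.353.
x = (−Ka₁ + √(Ka₁² + 4·Ka₁·C))/2 = 4.7840e-02 M, so pH = 1.32.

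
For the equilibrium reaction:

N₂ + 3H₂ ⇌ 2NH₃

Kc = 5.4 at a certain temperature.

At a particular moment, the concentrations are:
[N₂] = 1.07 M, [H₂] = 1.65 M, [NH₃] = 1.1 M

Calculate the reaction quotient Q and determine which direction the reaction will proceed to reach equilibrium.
Q = 0.252, Q < K, reaction proceeds forward (toward products)

Q = ([NH₃]^2) / ([N₂] × [H₂]^3)
  = ((1.1)^2) / ((1.07)·(1.65)^3) = 1.21/4.8066 = 0.2517
Since Q = 0.2517 < Kc = 5.4, the reaction proceeds forward (toward products) to reach equilibrium.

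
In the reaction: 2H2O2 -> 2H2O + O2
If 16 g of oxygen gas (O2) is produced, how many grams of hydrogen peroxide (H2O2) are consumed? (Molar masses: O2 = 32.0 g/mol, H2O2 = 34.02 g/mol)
Moles of O2 = 16 g ÷ 32.0 g/mol = 0.5 mol
Mole ratio: 2 mol H2O2 / 1 mol O2
Moles of H2O2 = 0.5 × (2/1) = 1 mol
Mass of H2O2 = 1 mol × 34.02 g/mol = 34.02 g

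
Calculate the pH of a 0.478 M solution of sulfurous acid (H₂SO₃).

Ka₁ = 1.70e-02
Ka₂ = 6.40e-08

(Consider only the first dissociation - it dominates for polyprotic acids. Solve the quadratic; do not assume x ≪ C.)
pH = 1.09

x² + Ka₁·x − Ka₁·C = 0 with Ka₁ = 1.70e-02, C = 0.478.
x = (−Ka₁ + √(Ka₁² + 4·Ka₁·C))/2 = 8.2044e-02 M, so pH = 1.09.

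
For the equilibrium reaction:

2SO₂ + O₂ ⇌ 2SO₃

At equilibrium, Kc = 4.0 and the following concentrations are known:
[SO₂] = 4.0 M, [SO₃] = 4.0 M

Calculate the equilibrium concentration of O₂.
[O₂] = 0.2500 M

Kc = ([SO₃]^2) / ([SO₂]^2 × [O₂]) = 4.0
[O₂]^1 = (product terms)/(Kc · other reactant terms) = 16 / (4.0 · 16) = 0.25
[O₂] = 0.2500 M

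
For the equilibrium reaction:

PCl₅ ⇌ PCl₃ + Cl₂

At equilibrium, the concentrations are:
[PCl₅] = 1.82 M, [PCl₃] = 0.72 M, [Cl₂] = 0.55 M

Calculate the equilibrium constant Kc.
K_c = 0.2176

Kc = ([PCl₃] × [Cl₂]) / ([PCl₅])
   = ((0.72)·(0.55)) / ((1.82))
   = 0.396 / 1.82 = 0.2176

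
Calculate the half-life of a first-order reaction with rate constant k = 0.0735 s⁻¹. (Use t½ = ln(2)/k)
9.43 s

t½ = ln(2)/k = 0.6931/0.0735 = 9.43 s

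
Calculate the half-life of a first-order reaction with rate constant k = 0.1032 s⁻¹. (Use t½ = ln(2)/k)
6.72 s

t½ = ln(2)/k = 0.6931/0.1032 = 6.72 s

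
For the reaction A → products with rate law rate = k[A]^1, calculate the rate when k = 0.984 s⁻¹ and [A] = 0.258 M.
0.2539 M/s

rate = k·[A]^1 = 0.984·(0.258)^1 = 0.984·0.258 = 0.2539 M/s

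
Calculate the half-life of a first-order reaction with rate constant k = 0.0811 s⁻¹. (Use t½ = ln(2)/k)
8.55 s

t½ = ln(2)/k = 0.6931/0.0811 = 8.55 s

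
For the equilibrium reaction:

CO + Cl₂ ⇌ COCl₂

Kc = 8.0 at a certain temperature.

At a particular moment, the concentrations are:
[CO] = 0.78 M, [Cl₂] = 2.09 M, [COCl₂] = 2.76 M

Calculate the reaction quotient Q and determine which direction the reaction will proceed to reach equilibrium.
Q = 1.693, Q < K, reaction proceeds forward (toward products)

Q = ([COCl₂]) / ([CO] × [Cl₂])
  = ((2.76)) / ((0.78)·(2.09)) = 2.76/1.6302 = 1.693
Since Q = 1.693 < Kc = 8.0, the reaction proceeds forward (toward products) to reach equilibrium.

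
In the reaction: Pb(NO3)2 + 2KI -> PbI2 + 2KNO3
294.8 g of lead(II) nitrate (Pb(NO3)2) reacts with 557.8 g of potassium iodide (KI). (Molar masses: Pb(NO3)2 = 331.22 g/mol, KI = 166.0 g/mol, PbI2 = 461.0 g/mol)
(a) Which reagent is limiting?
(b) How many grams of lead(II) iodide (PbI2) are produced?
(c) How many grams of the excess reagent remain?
(a) Pb(NO3)2, (b) 410.3 g, (c) 262.3 g

Moles of Pb(NO3)2 = 294.8 g ÷ 331.22 g/mol = 0.890043 mol
Moles of KI = 557.8 g ÷ 166.0 g/mol = 3.36024 mol
Moles ÷ coefficient: Pb(NO3)2: 0.890043/1 = 0.89, KI: 3.36024/2 = 1.68
(a) Pb(NO3)2 has the smaller value, so Pb(NO3)2 is the limiting reagent.
(b) Moles of PbI2 = 0.890043 mol Pb(NO3)2 × (1/1) = 0.890043 mol; mass = 0.890043 mol × 461.0 g/mol = 410.3 g
(c) KI consumed = 0.890043 × (2/1) = 1.78009 mol; remaining = 3.36024 − 1.78009 = 1.58016 mol; mass = 1.58016 mol × 166.0 g/mol = 262.3 g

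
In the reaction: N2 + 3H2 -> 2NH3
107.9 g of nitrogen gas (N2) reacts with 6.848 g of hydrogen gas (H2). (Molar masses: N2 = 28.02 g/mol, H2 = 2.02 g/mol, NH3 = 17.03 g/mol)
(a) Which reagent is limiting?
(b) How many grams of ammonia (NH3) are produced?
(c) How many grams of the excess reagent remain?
(a) H2, (b) 38.49 g, (c) 76.24 g

Moles of N2 = 107.9 g ÷ 28.02 g/mol = 3.85082 mol
Moles of H2 = 6.848 g ÷ 2.02 g/mol = 3.3901 mol
Moles ÷ coefficient: N2: 3.85082/1 = 3.851, H2: 3.3901/3 = 1.13
(a) H2 has the smaller value, so H2 is the limiting reagent.
(b) Moles of NH3 = 3.3901 mol H2 × (2/3) = 2.26007 mol; mass = 2.26007 mol × 17.03 g/mol = 38.49 g
(c) N2 consumed = 3.3901 × (1/3) = 1.13003 mol; remaining = 3.85082 − 1.13003 = 2.72079 mol; mass = 2.72079 mol × 28.02 g/mol = 76.24 g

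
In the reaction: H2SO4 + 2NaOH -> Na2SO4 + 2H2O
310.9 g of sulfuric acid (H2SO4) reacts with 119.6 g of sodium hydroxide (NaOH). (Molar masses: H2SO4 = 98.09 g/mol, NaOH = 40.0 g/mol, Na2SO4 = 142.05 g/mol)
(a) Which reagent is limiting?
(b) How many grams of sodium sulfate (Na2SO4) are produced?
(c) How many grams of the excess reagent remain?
(a) NaOH, (b) 212.4 g, (c) 164.3 g

Moles of H2SO4 = 310.9 g ÷ 98.09 g/mol = 3.16954 mol
Moles of NaOH = 119.6 g ÷ 40.0 g/mol = 2.99 mol
Moles ÷ coefficient: H2SO4: 3.16954/1 = 3.17, NaOH: 2.99/2 = 1.495
(a) NaOH has the smaller value, so NaOH is the limiting reagent.
(b) Moles of Na2SO4 = 2.99 mol NaOH × (1/2) = 1.495 mol; mass = 1.495 mol × 142.05 g/mol = 212.4 g
(c) H2SO4 consumed = 2.99 × (1/2) = 1.495 mol; remaining = 3.16954 − 1.495 = 1.67454 mol; mass = 1.67454 mol × 98.09 g/mol = 164.3 g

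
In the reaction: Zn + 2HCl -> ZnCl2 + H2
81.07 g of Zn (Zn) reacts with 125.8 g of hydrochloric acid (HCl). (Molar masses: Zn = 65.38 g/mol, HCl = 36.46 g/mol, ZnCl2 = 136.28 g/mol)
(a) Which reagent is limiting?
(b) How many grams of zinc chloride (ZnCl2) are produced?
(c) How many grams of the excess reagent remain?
(a) Zn, (b) 169 g, (c) 35.38 g

Moles of Zn = 81.07 g ÷ 65.38 g/mol = 1.23998 mol
Moles of HCl = 125.8 g ÷ 36.46 g/mol = 3.45036 mol
Moles ÷ coefficient: Zn: 1.23998/1 = 1.24, HCl: 3.45036/2 = 1.725
(a) Zn has the smaller value, so Zn is the limiting reagent.
(b) Moles of ZnCl2 = 1.23998 mol Zn × (1/1) = 1.23998 mol; mass = 1.23998 mol × 136.28 g/mol = 169 g
(c) HCl consumed = 1.23998 × (2/1) = 2.47996 mol; remaining = 3.45036 − 2.47996 = 0.970393 mol; mass = 0.970393 mol × 36.46 g/mol = 35.38 g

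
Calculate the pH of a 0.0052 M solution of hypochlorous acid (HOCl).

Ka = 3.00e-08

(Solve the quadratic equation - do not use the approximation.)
pH = 4.90

x² + Ka×x - Ka×C = 0. Using quadratic formula: [H⁺] = 1.2475e-05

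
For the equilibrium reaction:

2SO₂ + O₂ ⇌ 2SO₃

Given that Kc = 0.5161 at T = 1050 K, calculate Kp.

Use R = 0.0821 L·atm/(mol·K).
K_p = 0.0060

Δn = (moles gaseous products) − (moles gaseous reactants) = -1
T = 1050 K; RT = 0.0821 × 1050 = 86.205
Kp = Kc·(RT)^Δn = 0.5161 × (86.205)^-1 = 0.5161 × 0.0116003 = 0.0060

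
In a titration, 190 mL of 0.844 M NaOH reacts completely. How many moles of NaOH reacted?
Moles = Molarity × Volume (L)
Moles = 0.844 M × 0.19 L = 0.1604 mol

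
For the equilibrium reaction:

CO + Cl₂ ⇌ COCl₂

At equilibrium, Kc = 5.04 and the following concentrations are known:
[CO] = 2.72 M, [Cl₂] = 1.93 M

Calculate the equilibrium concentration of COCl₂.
[COCl₂] = 26.4580 M

Kc = ([COCl₂]) / ([CO] × [Cl₂]) = 5.04
[COCl₂]^1 = Kc · (reactant terms)/(other product terms) = 5.04 · 5.2496 / 1 = 26.458
[COCl₂] = 26.4580 M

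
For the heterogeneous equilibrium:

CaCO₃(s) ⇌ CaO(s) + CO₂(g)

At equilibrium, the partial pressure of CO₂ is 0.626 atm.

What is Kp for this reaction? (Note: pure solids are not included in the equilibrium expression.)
K_p = 0.626

Solids (CaCO₃, CaO) have activity 1 and are excluded.
Kp = P(CO₂) = 0.626.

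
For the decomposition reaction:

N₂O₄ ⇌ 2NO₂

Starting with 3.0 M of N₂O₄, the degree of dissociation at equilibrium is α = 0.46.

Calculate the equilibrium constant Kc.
K_c = 4.7022

x = α·[A]₀ = 0.46 × 3.0 = 1.38 M dissociated.
At eq: [N₂O₄] = 3.0 − 1.38 = 1.62 M; [NO₂] = 2x = 2.76 M.
Kc = [NO₂]²/[N₂O₄] = (2.76)²/1.62 = 4.702.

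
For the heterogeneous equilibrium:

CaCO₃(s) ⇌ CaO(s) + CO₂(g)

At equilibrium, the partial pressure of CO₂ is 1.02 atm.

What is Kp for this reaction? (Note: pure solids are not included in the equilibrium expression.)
K_p = 1.02

Solids (CaCO₃, CaO) have activity 1 and are excluded.
Kp = P(CO₂) = 1.02.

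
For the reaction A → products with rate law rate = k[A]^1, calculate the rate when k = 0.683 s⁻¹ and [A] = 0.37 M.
0.2527 M/s

rate = k·[A]^1 = 0.683·(0.37)^1 = 0.683·0.37 = 0.2527 M/s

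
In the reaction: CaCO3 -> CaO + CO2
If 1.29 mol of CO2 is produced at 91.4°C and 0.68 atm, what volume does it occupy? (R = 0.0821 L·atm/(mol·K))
T = 91.4°C + 273.15 = 364.55 K
V = nRT/P = (1.29 × 0.0821 × 364.55) / 0.68
V = 56.78 L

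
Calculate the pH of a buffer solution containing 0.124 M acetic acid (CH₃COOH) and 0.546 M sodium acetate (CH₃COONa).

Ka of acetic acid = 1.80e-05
pH = 5.39

pKa = -log(1.80e-05) = 4.74. pH = pKa + log([A⁻]/[HA]) = 4.74 + log(0.546/0.124)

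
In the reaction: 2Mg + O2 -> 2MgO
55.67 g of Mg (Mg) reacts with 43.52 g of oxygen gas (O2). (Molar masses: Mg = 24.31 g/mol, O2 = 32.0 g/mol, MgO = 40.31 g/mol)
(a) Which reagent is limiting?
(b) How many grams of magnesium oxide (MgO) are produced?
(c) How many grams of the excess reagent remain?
(a) Mg, (b) 92.31 g, (c) 6.88 g

Moles of Mg = 55.67 g ÷ 24.31 g/mol = 2.29 mol
Moles of O2 = 43.52 g ÷ 32.0 g/mol = 1.36 mol
Moles ÷ coefficient: Mg: 2.29/2 = 1.145, O2: 1.36/1 = 1.36
(a) Mg has the smaller value, so Mg is the limiting reagent.
(b) Moles of MgO = 2.29 mol Mg × (2/2) = 2.29 mol; mass = 2.29 mol × 40.31 g/mol = 92.31 g
(c) O2 consumed = 2.29 × (1/2) = 1.145 mol; remaining = 1.36 − 1.145 = 0.214998 mol; mass = 0.214998 mol × 32.0 g/mol = 6.88 g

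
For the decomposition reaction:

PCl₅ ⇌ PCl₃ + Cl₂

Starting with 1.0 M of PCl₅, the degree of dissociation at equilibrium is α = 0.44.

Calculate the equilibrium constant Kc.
K_c = 0.3457

x = α·[A]₀ = 0.44 × 1.0 = 0.44 M dissociated.
At eq: [PCl₅] = 1.0 − 0.44 = 0.56 M; [PCl₃] = [Cl₂] = x = 0.44 M.
Kc = [PCl₃][Cl₂]/[PCl₅] = (0.44)²/0.56 = 0.3457.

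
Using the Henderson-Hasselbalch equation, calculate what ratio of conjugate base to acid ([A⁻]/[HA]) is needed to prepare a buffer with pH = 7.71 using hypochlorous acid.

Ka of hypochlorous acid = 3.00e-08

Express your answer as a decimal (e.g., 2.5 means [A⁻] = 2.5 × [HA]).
[A⁻]/[HA] = 1.539

pKa = −log(3.00e-08) = 7.5229. pH = pKa + log([A⁻]/[HA]). 7.71 = 7.5229 + log(ratio). log(ratio) = 7.71 − 7.5229 = 0.1871. ratio = 10^(0.1871) = 1.539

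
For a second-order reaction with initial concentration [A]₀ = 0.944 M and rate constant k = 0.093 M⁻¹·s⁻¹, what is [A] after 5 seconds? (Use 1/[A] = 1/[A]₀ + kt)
0.6560 M

1/[A] = 1/[A]₀ + k·t = 1/0.944 + (0.093)·(5) = 1.0593 + 0.4650 = 1.5243
[A] = 1/1.5243 = 0.6560 M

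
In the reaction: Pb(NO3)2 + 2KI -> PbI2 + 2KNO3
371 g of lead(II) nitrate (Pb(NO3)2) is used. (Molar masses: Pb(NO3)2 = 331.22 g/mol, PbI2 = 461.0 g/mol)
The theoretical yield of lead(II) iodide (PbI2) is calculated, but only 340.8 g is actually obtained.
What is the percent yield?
Moles of Pb(NO3)2 = 371 g ÷ 331.22 g/mol = 1.1201 mol
Mole ratio: 1 mol PbI2 / 1 mol Pb(NO3)2
Moles of PbI2 = 1.1201 × (1/1) = 1.1201 mol
Theoretical yield = 1.1201 mol × 461.0 g/mol = 516.37 g
Actual yield = 340.8 g
Percent yield = (340.8 / 516.37) × 100% = 66.0%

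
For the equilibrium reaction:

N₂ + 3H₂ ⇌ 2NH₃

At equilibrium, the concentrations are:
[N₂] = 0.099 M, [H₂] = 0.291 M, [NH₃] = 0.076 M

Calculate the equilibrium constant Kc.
K_c = 2.3676

Kc = ([NH₃]^2) / ([N₂] × [H₂]^3)
   = ((0.076)^2) / ((0.099)·(0.291)^3)
   = 0.005776 / 0.0024396 = 2.3676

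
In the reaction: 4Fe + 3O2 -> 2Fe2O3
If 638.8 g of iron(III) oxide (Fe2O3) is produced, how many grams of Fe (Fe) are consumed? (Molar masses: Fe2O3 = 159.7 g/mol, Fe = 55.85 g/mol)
Moles of Fe2O3 = 638.8 g ÷ 159.7 g/mol = 4 mol
Mole ratio: 4 mol Fe / 2 mol Fe2O3
Moles of Fe = 4 × (4/2) = 8 mol
Mass of Fe = 8 mol × 55.85 g/mol = 446.8 g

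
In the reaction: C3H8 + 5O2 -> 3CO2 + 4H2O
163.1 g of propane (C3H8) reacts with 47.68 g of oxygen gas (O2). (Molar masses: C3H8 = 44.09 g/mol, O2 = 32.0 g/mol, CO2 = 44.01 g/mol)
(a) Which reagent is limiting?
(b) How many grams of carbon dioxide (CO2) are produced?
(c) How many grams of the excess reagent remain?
(a) O2, (b) 39.34 g, (c) 150 g

Moles of C3H8 = 163.1 g ÷ 44.09 g/mol = 3.69925 mol
Moles of O2 = 47.68 g ÷ 32.0 g/mol = 1.49 mol
Moles ÷ coefficient: C3H8: 3.69925/1 = 3.699, O2: 1.49/5 = 0.298
(a) O2 has the smaller value, so O2 is the limiting reagent.
(b) Moles of CO2 = 1.49 mol O2 × (3/5) = 0.894 mol; mass = 0.894 mol × 44.01 g/mol = 39.34 g
(c) C3H8 consumed = 1.49 × (1/5) = 0.298 mol; remaining = 3.69925 − 0.298 = 3.40125 mol; mass = 3.40125 mol × 44.09 g/mol = 150 g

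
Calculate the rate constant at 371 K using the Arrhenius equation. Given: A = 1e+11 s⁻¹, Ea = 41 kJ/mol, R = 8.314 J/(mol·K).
1.69e+05 s⁻¹

k = A·exp(-Ea/(R·T)) = 1e+11·exp(-41000/(8.314·371)) = 1e+11·exp(-13.2923) = 1e+11·1.6874e-06 = 1.69e+05 s⁻¹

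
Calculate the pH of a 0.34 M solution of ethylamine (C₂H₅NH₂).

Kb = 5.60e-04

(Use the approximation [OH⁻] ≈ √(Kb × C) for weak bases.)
pH = 12.14

[OH⁻] = √(Kb × C) = √(5.60e-04 × 0.34) = 1.3799e-02. pOH = 1.86, pH = 14 - pOH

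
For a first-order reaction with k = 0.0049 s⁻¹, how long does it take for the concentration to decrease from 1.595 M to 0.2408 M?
385.85 s

From ln[A] = ln[A]₀ - k·t: t = ln([A]₀/[A])/k = ln(1.595/0.2408)/0.0049 = ln(6.6238)/0.0049 = 1.8907/0.0049 = 385.85 s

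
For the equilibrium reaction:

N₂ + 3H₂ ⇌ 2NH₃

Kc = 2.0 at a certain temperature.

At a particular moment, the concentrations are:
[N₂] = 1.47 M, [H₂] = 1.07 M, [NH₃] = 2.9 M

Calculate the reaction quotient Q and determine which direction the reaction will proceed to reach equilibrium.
Q = 4.670, Q > K, reaction proceeds reverse (toward reactants)

Q = ([NH₃]^2) / ([N₂] × [H₂]^3)
  = ((2.9)^2) / ((1.47)·(1.07)^3) = 8.41/1.8008 = 4.67
Since Q = 4.67 > Kc = 2.0, the reaction proceeds reverse (toward reactants) to reach equilibrium.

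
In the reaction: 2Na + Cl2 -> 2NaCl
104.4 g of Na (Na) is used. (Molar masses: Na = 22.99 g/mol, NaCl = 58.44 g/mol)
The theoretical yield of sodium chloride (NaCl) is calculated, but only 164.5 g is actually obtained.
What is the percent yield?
Moles of Na = 104.4 g ÷ 22.99 g/mol = 4.5411 mol
Mole ratio: 2 mol NaCl / 2 mol Na
Moles of NaCl = 4.5411 × (2/2) = 4.5411 mol
Theoretical yield = 4.5411 mol × 58.44 g/mol = 265.38 g
Actual yield = 164.5 g
Percent yield = (164.5 / 265.38) × 100% = 62.0%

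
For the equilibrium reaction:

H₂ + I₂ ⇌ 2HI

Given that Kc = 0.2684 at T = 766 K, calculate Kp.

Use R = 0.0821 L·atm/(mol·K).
K_p = 0.2684

Δn = (moles gaseous products) − (moles gaseous reactants) = 0
T = 766 K; RT = 0.0821 × 766 = 62.8886
Kp = Kc·(RT)^Δn = 0.2684 × (62.8886)^0 = 0.2684 × 1 = 0.2684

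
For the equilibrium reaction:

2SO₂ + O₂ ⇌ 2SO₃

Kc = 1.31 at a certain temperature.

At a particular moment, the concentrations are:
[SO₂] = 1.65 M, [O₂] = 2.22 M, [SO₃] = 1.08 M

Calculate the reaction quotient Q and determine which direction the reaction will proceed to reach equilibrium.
Q = 0.193, Q < K, reaction proceeds forward (toward products)

Q = ([SO₃]^2) / ([SO₂]^2 × [O₂])
  = ((1.08)^2) / ((1.65)^2·(2.22)) = 1.1664/6.0439 = 0.193
Since Q = 0.193 < Kc = 1.31, the reaction proceeds forward (toward products) to reach equilibrium.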